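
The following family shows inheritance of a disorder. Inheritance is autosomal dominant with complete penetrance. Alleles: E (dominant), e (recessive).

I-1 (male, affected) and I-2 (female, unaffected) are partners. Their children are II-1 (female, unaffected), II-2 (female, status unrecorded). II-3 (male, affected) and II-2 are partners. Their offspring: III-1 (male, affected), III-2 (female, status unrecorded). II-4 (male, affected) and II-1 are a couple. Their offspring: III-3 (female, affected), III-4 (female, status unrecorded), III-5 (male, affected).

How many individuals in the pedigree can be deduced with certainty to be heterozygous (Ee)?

3

Obligate heterozygotes: I-1 is affected so carries E and passed e to II-1 (ee), so I-1 is Ee; III-3 is affected so carries E and received e from II-1 (ee), so III-3 is Ee; III-5 is affected so carries E and received e from II-1 (ee), so III-5 is Ee.
Every other individual is either homozygous by phenotype or has at least one consistent homozygous assignment, so the count is 3.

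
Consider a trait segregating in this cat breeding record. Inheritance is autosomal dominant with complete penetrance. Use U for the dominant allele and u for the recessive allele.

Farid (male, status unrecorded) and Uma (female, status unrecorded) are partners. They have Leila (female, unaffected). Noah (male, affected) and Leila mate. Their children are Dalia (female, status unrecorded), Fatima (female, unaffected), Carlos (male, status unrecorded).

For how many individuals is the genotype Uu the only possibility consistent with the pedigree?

1

Obligate heterozygotes: Noah is affected so carries U and passed u to Fatima (uu), so Noah is Uu.
Every other individual is either homozygous by phenotype or has at least one consistent homozygous assignment, so the count is 1.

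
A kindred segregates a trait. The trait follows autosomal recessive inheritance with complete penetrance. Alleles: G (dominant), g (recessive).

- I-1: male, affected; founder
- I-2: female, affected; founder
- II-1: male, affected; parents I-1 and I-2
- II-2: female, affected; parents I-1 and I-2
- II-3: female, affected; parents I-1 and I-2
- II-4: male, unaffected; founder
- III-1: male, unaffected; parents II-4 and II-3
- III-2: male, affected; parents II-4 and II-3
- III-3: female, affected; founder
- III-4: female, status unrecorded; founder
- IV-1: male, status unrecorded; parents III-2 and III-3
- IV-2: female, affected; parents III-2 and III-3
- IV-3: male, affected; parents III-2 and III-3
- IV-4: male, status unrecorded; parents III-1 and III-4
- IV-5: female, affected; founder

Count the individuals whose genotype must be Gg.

2

Obligate heterozygotes: II-4 is unaffected so carries G and passed g to III-2 (gg), so II-4 is Gg; III-1 is unaffected so carries G and received g from II-3 (gg), so III-1 is Gg.
Every other individual is either homozygous by phenotype or has at least one consistent homozygous assignment, so the count is 2.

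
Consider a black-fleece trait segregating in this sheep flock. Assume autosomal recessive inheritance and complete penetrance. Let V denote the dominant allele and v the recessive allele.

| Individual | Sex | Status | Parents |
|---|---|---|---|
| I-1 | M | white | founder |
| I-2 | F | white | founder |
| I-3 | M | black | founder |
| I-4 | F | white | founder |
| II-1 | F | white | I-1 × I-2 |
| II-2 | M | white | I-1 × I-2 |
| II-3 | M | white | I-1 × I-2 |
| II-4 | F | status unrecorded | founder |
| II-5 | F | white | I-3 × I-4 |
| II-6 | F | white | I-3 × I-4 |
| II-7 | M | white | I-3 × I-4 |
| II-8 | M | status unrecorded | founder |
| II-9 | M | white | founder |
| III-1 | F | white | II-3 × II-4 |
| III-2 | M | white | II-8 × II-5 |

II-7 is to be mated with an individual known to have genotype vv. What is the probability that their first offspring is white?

II-7 is white so carries V and received v from I-3 (vv), so II-7 is Vv.
The cross gives 1/2 Vv : 1/2 vv, so P(offspring is white) = 1/2.

1/2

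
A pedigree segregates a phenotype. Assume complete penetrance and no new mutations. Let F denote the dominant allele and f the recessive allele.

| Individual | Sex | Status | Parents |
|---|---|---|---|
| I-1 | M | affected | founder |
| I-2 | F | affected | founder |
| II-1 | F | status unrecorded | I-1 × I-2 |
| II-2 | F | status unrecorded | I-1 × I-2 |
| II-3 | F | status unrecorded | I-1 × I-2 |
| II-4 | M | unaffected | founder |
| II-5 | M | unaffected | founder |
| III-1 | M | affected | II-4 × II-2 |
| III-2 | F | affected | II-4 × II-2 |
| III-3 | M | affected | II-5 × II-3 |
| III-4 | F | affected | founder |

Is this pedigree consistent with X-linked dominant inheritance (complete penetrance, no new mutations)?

A consistent assignment under X-linked dominant exists: I-1 X^F Y, I-2 X^F X^F, II-1 X^F X^F, II-2 X^F X^F, II-3 X^F X^F, II-4 X^f Y, II-5 X^f Y, III-1 X^F Y, III-2 X^F X^f, III-3 X^F Y, III-4 X^F X^F.
In this assignment every recorded phenotype matches its genotype and every non-founder's genotype is obtainable from its parents' genotypes, so the pedigree is consistent.

Yes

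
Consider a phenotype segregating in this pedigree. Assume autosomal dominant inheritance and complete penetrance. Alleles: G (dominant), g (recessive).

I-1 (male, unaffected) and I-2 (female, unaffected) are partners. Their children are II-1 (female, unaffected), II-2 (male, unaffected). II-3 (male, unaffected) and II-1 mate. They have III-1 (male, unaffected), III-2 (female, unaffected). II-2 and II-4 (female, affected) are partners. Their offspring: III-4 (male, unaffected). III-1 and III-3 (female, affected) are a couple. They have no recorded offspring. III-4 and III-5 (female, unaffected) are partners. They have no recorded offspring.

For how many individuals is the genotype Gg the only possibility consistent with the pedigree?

1

Obligate heterozygotes: II-4 is affected so carries G and passed g to III-4 (gg), so II-4 is Gg.
Every other individual is either homozygous by phenotype or has at least one consistent homozygous assignment, so the count is 1.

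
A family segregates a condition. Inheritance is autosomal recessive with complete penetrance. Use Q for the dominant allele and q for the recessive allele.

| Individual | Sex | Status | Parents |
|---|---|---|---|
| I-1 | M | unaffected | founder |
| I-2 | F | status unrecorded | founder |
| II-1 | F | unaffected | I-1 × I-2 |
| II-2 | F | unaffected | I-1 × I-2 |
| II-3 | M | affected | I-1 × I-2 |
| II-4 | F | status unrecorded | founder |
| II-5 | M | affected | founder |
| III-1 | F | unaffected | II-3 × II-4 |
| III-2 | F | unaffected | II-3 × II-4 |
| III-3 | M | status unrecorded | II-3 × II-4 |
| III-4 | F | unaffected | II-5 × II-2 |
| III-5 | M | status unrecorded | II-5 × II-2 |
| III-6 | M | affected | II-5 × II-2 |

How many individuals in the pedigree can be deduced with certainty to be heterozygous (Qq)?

Obligate heterozygotes: I-1 is unaffected so carries Q and passed q to II-3 (qq), so I-1 is Qq; II-2 is unaffected so carries Q and passed q to III-6 (qq), so II-2 is Qq; III-1 is unaffected so carries Q and received q from II-3 (qq), so III-1 is Qq; III-2 is unaffected so carries Q and received q from II-3 (qq), so III-2 is Qq; III-4 is unaffected so carries Q and received q from II-5 (qq), so III-4 is Qq.
Every other individual is either homozygous by phenotype or has at least one consistent homozygous assignment, so the count is 5.

5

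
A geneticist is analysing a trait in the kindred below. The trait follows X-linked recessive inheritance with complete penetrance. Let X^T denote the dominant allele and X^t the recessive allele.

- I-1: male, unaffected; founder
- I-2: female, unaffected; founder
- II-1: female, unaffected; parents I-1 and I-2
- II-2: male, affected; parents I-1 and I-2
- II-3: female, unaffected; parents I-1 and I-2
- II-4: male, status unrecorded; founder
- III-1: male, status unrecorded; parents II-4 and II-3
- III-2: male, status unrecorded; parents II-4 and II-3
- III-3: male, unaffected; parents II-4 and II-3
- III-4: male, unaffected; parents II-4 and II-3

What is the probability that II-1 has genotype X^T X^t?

1/2

I-1 is unaffected, so I-1 is X^T Y.
I-2 is unaffected so carries T and passed t to II-2 (X^t Y), so I-2 is X^T X^t.
Their cross gives offspring ratios 1/2 X^T X^T : 1/2 X^T X^t. Conditioning on II-1 being unaffected, P(X^T X^t) = 1/2 / 1 = 1/2.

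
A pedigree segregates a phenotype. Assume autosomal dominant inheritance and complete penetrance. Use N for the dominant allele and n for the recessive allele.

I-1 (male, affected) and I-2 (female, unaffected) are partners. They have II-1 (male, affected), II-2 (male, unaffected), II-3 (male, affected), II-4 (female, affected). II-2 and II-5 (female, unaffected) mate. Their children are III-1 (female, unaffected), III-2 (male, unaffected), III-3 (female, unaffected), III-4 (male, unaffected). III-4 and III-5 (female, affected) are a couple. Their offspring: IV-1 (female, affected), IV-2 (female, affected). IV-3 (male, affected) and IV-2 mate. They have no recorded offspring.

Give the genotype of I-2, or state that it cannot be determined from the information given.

nn

I-2 is unaffected, so I-2 is nn.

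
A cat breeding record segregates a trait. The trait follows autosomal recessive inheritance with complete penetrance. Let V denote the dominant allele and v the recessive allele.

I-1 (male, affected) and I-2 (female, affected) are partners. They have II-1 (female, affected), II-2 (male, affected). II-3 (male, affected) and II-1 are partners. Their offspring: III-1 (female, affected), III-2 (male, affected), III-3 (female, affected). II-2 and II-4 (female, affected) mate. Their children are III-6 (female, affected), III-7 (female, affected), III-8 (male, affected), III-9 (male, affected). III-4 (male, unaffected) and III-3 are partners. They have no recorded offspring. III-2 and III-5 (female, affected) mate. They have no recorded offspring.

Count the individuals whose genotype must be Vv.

0

No individual's genotype is forced to Vv by the pedigree, so the count is 0.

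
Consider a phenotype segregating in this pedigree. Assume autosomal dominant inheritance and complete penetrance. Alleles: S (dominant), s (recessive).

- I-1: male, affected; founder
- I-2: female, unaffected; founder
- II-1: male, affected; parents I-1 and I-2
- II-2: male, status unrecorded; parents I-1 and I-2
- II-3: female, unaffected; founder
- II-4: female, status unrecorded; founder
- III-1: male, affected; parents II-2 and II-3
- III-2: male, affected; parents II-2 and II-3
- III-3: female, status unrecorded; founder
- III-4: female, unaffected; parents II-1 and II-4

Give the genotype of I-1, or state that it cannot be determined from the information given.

cannot be determined

I-1's phenotype allows SS or Ss, and no parent or child forces a single allele at both positions; consistent genotype assignments exist with I-1 as SS or Ss.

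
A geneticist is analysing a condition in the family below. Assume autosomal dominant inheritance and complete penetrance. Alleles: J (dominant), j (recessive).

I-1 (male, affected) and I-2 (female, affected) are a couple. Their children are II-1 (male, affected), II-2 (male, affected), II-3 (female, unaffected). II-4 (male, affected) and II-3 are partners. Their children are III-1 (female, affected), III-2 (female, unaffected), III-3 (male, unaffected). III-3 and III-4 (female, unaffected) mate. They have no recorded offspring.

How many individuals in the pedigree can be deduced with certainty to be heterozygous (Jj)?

4

Obligate heterozygotes: I-1 is affected so carries J and passed j to II-3 (jj), so I-1 is Jj; I-2 is affected so carries J and passed j to II-3 (jj), so I-2 is Jj; II-4 is affected so carries J and passed j to III-2 (jj), so II-4 is Jj; III-1 is affected so carries J and received j from II-3 (jj), so III-1 is Jj.
Every other individual is either homozygous by phenotype or has at least one consistent homozygous assignment, so the count is 4.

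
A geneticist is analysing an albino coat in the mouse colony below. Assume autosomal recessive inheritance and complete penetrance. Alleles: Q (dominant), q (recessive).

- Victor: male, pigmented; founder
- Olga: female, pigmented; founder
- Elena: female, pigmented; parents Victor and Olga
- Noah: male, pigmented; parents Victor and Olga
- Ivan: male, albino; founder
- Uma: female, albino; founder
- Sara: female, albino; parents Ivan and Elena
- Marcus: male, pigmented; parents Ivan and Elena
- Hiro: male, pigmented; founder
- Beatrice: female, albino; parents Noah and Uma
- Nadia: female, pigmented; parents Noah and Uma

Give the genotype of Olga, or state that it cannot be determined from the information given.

Olga's phenotype allows QQ or Qq, and no parent or child forces a single allele at both positions; consistent genotype assignments exist with Olga as QQ or Qq.

cannot be determined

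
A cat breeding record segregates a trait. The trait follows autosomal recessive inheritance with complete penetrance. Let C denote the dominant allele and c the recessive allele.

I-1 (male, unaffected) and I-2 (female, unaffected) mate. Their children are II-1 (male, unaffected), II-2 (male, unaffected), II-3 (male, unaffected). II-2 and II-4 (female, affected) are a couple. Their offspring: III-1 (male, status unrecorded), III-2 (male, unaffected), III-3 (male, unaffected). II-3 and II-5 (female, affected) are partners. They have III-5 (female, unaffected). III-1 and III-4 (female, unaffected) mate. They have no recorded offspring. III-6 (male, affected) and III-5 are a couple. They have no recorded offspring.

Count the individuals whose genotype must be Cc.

Obligate heterozygotes: III-2 is unaffected so carries C and received c from II-4 (cc), so III-2 is Cc; III-3 is unaffected so carries C and received c from II-4 (cc), so III-3 is Cc; III-5 is unaffected so carries C and received c from II-5 (cc), so III-5 is Cc.
Every other individual is either homozygous by phenotype or has at least one consistent homozygous assignment, so the count is 3.

3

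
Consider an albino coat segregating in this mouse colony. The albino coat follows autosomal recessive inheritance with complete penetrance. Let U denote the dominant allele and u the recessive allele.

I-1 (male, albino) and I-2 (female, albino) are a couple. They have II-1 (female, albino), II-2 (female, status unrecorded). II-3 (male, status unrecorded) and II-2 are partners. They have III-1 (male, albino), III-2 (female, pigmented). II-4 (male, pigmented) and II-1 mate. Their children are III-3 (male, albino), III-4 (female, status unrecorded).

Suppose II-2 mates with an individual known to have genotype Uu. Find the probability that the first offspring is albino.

II-2 received u from I-1 (uu) and received u from I-2 (uu), so II-2 is uu.
The cross gives 1/2 Uu : 1/2 uu, so P(offspring is albino) = 1/2.

1/2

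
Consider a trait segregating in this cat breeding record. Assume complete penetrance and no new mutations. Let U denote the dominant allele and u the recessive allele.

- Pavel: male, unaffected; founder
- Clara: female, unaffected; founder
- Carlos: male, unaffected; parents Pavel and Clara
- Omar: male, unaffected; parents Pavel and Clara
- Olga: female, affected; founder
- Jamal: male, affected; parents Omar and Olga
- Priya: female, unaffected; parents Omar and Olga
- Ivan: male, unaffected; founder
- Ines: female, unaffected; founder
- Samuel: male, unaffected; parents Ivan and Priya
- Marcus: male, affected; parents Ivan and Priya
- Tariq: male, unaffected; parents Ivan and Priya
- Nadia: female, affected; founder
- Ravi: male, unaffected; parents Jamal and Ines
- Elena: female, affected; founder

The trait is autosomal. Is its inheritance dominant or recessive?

recessive

Ivan and Priya are both unaffected yet have an affected child Marcus. Under dominance, an affected child requires at least one affected parent, so the trait cannot be dominant.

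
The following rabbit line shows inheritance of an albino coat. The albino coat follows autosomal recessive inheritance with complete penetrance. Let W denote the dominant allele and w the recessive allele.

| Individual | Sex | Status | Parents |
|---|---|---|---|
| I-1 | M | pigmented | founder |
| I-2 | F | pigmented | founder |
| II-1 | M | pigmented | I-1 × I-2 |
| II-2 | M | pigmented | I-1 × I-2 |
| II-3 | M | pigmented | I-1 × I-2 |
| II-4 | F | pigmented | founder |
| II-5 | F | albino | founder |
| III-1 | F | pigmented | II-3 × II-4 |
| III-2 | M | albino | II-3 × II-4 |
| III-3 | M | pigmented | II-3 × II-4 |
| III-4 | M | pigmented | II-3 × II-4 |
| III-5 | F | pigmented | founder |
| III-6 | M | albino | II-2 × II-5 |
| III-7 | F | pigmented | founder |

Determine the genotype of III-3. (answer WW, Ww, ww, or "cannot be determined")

cannot be determined

III-3's phenotype allows WW or Ww, and no parent or child forces a single allele at both positions; consistent genotype assignments exist with III-3 as WW or Ww.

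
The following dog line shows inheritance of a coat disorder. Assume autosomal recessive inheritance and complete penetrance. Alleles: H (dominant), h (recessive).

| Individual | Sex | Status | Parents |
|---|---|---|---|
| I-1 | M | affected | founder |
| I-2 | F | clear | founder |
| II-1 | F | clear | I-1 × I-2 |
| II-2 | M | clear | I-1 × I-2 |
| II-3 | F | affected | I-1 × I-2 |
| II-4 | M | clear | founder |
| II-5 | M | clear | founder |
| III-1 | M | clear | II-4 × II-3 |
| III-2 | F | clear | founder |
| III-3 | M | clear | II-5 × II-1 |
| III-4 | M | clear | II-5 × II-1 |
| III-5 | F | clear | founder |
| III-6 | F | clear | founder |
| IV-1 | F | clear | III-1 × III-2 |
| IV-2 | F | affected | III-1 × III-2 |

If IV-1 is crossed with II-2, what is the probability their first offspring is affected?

III-1 is clear so carries H and received h from II-3 (hh), so III-1 is Hh.
III-2 is clear so carries H and passed h to IV-2 (hh), so III-2 is Hh.
IV-1 is a clear offspring of III-1 (Hh) × III-2 (Hh), whose cross gives 1/4 HH : 1/2 Hh : 1/4 hh; conditioning on being clear, IV-1 is HH with probability 1/3, Hh with probability 2/3.
II-2 is clear so carries H and received h from I-1 (hh), so II-2 is Hh.
Summing over parental genotype combinations, P(offspring is affected) = 2/3·1/4 = 1/6.

1/6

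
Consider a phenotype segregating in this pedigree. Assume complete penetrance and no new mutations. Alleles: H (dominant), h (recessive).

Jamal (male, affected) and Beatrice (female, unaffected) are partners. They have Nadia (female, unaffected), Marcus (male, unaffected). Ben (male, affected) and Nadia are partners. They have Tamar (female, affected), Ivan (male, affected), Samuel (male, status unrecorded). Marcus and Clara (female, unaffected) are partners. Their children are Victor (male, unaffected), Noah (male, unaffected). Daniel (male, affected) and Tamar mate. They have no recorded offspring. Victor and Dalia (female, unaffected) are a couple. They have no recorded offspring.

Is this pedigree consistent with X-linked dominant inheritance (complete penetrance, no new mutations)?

No

Under X-linked dominant, Nadia (unaffected, female) cannot arise from Jamal (affected) × Beatrice (unaffected).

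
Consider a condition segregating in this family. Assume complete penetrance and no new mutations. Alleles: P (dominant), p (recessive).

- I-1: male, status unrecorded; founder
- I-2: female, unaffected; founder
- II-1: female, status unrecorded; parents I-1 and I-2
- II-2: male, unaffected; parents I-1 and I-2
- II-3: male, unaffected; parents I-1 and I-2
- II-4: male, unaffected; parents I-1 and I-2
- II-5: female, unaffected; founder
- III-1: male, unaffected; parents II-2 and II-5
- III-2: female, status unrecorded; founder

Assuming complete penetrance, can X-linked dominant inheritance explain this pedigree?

A consistent assignment under X-linked dominant exists: I-1 X^P Y, I-2 X^p X^p, II-1 X^P X^p, II-2 X^p Y, II-3 X^p Y, II-4 X^p Y, II-5 X^p X^p, III-1 X^p Y, III-2 X^P X^P.
In this assignment every recorded phenotype matches its genotype and every non-founder's genotype is obtainable from its parents' genotypes, so the pedigree is consistent.

Yes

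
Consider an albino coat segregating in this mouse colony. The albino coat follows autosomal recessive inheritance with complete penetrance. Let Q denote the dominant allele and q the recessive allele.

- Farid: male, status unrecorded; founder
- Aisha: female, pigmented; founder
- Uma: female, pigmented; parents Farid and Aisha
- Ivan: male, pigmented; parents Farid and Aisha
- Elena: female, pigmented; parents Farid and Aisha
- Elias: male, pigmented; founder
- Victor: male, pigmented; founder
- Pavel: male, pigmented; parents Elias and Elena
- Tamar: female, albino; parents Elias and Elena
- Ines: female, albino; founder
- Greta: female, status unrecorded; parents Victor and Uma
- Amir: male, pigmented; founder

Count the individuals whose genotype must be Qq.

Obligate heterozygotes: Elena is pigmented so carries Q and passed q to Tamar (qq), so Elena is Qq; Elias is pigmented so carries Q and passed q to Tamar (qq), so Elias is Qq.
Every other individual is either homozygous by phenotype or has at least one consistent homozygous assignment, so the count is 2.

2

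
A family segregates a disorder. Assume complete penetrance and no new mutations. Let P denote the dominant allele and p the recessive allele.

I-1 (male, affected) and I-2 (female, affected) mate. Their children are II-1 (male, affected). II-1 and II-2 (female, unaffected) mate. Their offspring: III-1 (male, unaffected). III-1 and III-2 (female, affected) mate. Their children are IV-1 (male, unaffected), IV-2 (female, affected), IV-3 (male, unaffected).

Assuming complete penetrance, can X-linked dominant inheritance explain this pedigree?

A consistent assignment under X-linked dominant exists: I-1 X^P Y, I-2 X^P X^P, II-1 X^P Y, II-2 X^p X^p, III-1 X^p Y, III-2 X^P X^p, IV-1 X^p Y, IV-2 X^P X^p, IV-3 X^p Y.
In this assignment every recorded phenotype matches its genotype and every non-founder's genotype is obtainable from its parents' genotypes, so the pedigree is consistent.

Yes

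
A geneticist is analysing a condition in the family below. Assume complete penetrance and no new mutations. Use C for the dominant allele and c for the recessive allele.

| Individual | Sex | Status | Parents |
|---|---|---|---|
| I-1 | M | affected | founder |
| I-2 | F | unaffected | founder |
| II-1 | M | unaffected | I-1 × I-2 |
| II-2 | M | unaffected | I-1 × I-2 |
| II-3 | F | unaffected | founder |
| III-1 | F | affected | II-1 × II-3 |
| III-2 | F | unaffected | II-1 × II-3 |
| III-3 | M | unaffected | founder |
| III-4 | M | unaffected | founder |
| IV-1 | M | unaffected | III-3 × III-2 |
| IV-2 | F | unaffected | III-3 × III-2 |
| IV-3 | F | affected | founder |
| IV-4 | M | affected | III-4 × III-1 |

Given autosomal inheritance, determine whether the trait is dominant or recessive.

recessive

II-1 and II-3 are both unaffected yet have an affected child III-1. Under dominance, an affected child requires at least one affected parent, so the trait cannot be dominant.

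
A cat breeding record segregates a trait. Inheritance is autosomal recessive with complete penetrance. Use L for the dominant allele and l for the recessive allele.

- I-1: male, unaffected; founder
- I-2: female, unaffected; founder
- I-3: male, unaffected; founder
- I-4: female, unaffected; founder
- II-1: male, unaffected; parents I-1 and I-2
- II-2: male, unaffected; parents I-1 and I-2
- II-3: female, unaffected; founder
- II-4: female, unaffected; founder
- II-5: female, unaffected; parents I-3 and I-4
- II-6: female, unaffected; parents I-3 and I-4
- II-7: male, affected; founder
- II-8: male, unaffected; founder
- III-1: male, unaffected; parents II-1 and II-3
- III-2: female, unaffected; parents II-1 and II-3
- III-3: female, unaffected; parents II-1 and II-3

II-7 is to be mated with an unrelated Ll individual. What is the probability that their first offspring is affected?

II-7 is affected, so II-7 is ll.
The cross gives 1/2 Ll : 1/2 ll, so P(offspring is affected) = 1/2.

1/2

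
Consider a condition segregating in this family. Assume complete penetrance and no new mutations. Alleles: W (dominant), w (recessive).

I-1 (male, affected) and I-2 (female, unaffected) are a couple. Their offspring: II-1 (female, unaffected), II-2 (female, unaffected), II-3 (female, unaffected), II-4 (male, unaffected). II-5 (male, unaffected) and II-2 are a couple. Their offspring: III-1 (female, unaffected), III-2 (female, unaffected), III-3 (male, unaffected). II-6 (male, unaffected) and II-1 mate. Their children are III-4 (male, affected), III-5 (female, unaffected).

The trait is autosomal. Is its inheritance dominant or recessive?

recessive

II-6 and II-1 are both unaffected yet have an affected child III-4. Under dominance, an affected child requires at least one affected parent, so the trait cannot be dominant.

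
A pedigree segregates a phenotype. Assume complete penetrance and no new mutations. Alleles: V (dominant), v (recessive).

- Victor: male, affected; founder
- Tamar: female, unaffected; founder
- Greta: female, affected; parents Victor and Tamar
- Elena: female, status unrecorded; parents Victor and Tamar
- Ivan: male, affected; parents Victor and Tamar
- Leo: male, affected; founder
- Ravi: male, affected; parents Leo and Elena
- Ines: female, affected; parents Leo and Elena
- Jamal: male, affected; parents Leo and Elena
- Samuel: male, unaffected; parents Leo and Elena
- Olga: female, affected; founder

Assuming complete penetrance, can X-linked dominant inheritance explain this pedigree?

Under X-linked dominant, Ivan (affected, male) cannot arise from Victor (affected) × Tamar (unaffected).

No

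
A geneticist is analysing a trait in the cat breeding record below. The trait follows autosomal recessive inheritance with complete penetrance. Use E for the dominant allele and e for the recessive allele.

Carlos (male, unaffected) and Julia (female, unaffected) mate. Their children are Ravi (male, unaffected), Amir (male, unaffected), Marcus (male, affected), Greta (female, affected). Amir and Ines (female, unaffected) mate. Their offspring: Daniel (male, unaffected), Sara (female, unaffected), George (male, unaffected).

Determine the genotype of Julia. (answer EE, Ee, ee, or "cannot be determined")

Ee

From phenotype alone, Julia is EE or Ee.
Julia is unaffected so carries E and passed e to Marcus (ee), so Julia is Ee.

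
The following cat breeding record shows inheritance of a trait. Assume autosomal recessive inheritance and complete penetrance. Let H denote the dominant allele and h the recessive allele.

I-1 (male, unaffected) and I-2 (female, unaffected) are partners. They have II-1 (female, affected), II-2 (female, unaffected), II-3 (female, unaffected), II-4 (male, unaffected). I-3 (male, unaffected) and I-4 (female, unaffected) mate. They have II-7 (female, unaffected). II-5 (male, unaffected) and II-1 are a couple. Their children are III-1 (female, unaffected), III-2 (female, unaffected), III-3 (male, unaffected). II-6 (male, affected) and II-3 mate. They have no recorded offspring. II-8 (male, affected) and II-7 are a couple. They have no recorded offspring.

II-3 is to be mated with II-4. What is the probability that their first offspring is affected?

1/9

I-1 is unaffected so carries H and passed h to II-1 (hh), so I-1 is Hh.
I-2 is unaffected so carries H and passed h to II-1 (hh), so I-2 is Hh.
II-3 is an unaffected offspring of I-1 (Hh) × I-2 (Hh), whose cross gives 1/4 HH : 1/2 Hh : 1/4 hh; conditioning on being unaffected, II-3 is HH with probability 1/3, Hh with probability 2/3.
II-4 is an unaffected offspring of I-1 (Hh) × I-2 (Hh), whose cross gives 1/4 HH : 1/2 Hh : 1/4 hh; conditioning on being unaffected, II-4 is HH with probability 1/3, Hh with probability 2/3.
Summing over parental genotype combinations, P(offspring is affected) = 4/9·1/4 = 1/9.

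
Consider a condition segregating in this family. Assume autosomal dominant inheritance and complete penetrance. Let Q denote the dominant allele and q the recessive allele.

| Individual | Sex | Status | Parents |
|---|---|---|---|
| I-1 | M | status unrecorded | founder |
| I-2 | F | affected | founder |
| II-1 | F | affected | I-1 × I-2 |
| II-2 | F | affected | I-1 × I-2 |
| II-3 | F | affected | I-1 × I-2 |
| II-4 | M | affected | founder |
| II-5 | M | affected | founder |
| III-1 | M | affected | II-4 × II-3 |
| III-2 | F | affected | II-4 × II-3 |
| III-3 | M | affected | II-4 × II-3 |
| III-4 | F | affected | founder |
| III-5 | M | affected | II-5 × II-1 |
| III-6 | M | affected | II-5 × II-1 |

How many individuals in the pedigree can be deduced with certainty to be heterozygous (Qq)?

0

No individual's genotype is forced to Qq by the pedigree, so the count is 0.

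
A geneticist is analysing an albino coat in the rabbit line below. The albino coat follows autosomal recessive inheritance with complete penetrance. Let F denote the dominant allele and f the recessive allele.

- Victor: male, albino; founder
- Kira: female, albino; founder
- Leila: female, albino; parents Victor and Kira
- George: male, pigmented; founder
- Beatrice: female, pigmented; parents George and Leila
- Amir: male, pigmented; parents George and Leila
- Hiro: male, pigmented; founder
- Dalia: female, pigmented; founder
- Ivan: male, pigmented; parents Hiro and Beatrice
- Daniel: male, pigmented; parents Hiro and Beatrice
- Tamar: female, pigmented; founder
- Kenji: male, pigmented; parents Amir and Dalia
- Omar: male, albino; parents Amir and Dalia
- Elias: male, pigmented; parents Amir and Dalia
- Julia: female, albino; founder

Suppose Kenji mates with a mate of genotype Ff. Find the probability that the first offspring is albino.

1/6

Amir is pigmented so carries F and received f from Leila (ff), so Amir is Ff.
Dalia is pigmented so carries F and passed f to Omar (ff), so Dalia is Ff.
Kenji is a pigmented offspring of Amir (Ff) × Dalia (Ff), whose cross gives 1/4 FF : 1/2 Ff : 1/4 ff; conditioning on being pigmented, Kenji is FF with probability 1/3, Ff with probability 2/3.
Summing over parental genotype combinations, P(offspring is albino) = 2/3·1/4 = 1/6.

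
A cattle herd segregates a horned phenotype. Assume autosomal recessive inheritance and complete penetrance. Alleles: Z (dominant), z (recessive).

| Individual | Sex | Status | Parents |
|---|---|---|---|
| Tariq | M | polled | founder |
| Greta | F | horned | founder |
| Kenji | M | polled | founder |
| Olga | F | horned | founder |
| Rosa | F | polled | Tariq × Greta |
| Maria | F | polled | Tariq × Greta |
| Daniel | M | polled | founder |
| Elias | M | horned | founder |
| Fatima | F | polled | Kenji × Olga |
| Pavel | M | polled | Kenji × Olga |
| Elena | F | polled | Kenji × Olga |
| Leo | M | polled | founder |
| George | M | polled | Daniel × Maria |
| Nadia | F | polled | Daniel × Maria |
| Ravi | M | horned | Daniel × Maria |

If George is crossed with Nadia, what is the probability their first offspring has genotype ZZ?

Daniel is polled so carries Z and passed z to Ravi (zz), so Daniel is Zz.
Maria is polled so carries Z and received z from Greta (zz), so Maria is Zz.
George is a polled offspring of Daniel (Zz) × Maria (Zz), whose cross gives 1/4 ZZ : 1/2 Zz : 1/4 zz; conditioning on being polled, George is ZZ with probability 1/3, Zz with probability 2/3.
Nadia is a polled offspring of Daniel (Zz) × Maria (Zz), whose cross gives 1/4 ZZ : 1/2 Zz : 1/4 zz; conditioning on being polled, Nadia is ZZ with probability 1/3, Zz with probability 2/3.
Summing over parental genotype combinations, P(offspring has genotype ZZ) = 1/9·1 + 2/9·1/2 + 2/9·1/2 + 4/9·1/4 = 4/9.

4/9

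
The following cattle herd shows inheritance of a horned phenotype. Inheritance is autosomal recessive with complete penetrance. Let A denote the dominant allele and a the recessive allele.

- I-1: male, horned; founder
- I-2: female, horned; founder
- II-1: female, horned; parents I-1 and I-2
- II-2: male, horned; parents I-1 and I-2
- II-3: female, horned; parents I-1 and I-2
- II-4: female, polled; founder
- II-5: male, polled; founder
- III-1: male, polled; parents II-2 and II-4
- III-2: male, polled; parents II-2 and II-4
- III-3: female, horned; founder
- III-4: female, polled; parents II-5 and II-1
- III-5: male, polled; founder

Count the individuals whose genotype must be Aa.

Obligate heterozygotes: III-1 is polled so carries A and received a from II-2 (aa), so III-1 is Aa; III-2 is polled so carries A and received a from II-2 (aa), so III-2 is Aa; III-4 is polled so carries A and received a from II-1 (aa), so III-4 is Aa.
Every other individual is either homozygous by phenotype or has at least one consistent homozygous assignment, so the count is 3.

3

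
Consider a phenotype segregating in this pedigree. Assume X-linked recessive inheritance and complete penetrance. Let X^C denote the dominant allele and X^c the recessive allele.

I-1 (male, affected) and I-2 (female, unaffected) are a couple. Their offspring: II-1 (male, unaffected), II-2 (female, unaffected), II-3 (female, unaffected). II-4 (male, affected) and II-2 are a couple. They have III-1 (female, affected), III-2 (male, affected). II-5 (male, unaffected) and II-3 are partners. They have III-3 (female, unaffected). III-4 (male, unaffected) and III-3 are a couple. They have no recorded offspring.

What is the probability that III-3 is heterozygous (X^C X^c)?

1/2

II-5 is unaffected, so II-5 is X^C Y.
II-3 is unaffected so carries C and received c from I-1 (X^c Y), so II-3 is X^C X^c.
Their cross gives offspring ratios 1/2 X^C X^C : 1/2 X^C X^c. Conditioning on III-3 being unaffected, P(X^C X^c) = 1/2 / 1 = 1/2.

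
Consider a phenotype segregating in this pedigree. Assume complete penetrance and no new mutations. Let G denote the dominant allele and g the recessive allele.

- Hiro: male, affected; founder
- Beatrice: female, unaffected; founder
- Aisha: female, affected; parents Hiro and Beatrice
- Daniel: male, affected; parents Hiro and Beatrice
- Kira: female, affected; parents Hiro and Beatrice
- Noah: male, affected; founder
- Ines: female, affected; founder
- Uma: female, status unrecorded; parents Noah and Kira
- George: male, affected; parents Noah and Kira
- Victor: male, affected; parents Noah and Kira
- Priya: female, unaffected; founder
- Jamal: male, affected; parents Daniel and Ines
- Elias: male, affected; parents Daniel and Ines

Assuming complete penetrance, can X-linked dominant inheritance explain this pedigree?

Under X-linked dominant, Daniel (affected, male) cannot arise from Hiro (affected) × Beatrice (unaffected).

No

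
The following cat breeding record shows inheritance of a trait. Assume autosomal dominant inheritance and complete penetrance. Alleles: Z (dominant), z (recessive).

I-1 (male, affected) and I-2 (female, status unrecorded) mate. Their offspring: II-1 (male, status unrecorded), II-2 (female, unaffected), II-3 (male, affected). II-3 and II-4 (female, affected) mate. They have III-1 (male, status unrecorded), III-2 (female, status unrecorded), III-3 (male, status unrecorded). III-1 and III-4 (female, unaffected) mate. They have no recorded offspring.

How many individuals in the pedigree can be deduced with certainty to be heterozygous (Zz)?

1

Obligate heterozygotes: I-1 is affected so carries Z and passed z to II-2 (zz), so I-1 is Zz.
Every other individual is either homozygous by phenotype or has at least one consistent homozygous assignment, so the count is 1.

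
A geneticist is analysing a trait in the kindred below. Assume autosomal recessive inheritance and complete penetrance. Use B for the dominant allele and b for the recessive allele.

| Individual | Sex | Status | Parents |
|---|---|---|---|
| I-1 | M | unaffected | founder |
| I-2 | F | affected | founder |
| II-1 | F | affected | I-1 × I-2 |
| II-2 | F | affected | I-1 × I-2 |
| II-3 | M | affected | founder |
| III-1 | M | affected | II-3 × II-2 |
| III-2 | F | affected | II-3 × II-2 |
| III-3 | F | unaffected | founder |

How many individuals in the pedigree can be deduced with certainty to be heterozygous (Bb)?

Obligate heterozygotes: I-1 is unaffected so carries B and passed b to II-1 (bb), so I-1 is Bb.
Every other individual is either homozygous by phenotype or has at least one consistent homozygous assignment, so the count is 1.

1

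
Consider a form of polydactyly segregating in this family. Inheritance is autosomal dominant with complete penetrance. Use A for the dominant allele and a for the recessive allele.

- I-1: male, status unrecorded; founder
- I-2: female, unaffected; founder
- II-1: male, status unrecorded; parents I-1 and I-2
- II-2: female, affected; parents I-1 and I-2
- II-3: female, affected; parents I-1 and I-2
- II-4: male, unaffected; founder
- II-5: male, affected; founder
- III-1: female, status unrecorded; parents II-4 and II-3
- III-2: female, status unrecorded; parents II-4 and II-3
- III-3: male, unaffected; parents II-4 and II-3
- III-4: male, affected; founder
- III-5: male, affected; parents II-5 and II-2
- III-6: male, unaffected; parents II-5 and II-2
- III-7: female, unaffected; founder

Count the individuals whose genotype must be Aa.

3

Obligate heterozygotes: II-2 is affected so carries A and received a from I-2 (aa), so II-2 is Aa; II-3 is affected so carries A and received a from I-2 (aa), so II-3 is Aa; II-5 is affected so carries A and passed a to III-6 (aa), so II-5 is Aa.
Every other individual is either homozygous by phenotype or has at least one consistent homozygous assignment, so the count is 3.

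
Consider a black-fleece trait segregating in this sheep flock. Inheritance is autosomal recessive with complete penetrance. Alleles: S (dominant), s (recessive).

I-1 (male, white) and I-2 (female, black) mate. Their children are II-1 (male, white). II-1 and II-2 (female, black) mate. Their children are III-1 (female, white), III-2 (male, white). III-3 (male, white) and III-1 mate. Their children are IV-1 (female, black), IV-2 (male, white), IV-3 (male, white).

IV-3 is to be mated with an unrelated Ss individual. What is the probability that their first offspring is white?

5/6

III-3 is white so carries S and passed s to IV-1 (ss), so III-3 is Ss.
III-1 is white so carries S and received s from II-2 (ss), so III-1 is Ss.
IV-3 is a white offspring of III-3 (Ss) × III-1 (Ss), whose cross gives 1/4 SS : 1/2 Ss : 1/4 ss; conditioning on being white, IV-3 is SS with probability 1/3, Ss with probability 2/3.
Summing over parental genotype combinations, P(offspring is white) = 1/3·1 + 2/3·3/4 = 5/6.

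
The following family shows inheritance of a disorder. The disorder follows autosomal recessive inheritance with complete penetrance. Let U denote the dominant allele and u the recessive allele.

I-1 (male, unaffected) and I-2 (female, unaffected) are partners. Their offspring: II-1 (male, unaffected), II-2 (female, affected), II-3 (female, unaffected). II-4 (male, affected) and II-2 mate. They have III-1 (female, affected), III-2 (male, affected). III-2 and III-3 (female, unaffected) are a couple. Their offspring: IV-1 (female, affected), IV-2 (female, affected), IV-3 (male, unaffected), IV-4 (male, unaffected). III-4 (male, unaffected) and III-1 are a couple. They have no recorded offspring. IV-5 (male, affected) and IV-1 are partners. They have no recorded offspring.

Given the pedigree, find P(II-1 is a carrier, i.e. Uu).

2/3

I-1 is unaffected so carries U and passed u to II-2 (uu), so I-1 is Uu.
I-2 is unaffected so carries U and passed u to II-2 (uu), so I-2 is Uu.
Their cross gives offspring ratios 1/4 UU : 1/2 Uu : 1/4 uu. Conditioning on II-1 being unaffected, P(Uu) = 1/2 / 3/4 = 2/3.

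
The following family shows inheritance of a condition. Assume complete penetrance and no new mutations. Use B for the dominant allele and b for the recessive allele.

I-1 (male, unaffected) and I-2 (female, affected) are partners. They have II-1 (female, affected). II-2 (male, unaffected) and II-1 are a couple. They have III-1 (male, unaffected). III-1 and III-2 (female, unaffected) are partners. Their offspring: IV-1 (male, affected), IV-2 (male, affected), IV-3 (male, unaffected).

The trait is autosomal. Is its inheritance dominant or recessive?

recessive

III-1 and III-2 are both unaffected yet have an affected child IV-1. Under dominance, an affected child requires at least one affected parent, so the trait cannot be dominant.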